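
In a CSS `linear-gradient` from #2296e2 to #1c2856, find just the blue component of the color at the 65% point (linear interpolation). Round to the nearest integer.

135

B₁ = 226 (from #2296e2), B₂ = 86 (from #1c2856).
B = 226 + 0.65 × (86 − 226) = 135 → 135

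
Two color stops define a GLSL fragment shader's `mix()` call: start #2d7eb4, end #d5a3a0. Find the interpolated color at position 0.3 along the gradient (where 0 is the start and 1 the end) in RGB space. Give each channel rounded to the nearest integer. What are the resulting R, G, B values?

(95, 137, 174)

#2d7eb4 → (45, 126, 180); #d5a3a0 → (213, 163, 160).
R = 45 + 0.3 × (213 − 45) = 45 + 0.3 × 168 = 95.4 → 95
G = 126 + 0.3 × (163 − 126) = 126 + 0.3 × 37 = 137.1 → 137
B = 180 + 0.3 × (160 − 180) = 180 + 0.3 × -20 = 174 → 174
So the blended color is (95, 137, 174), about #5f89ae.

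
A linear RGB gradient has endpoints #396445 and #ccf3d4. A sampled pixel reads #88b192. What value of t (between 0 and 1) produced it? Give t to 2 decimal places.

Invert the lerp on the R channel (largest span, 147): t = (136 − 57) / (204 − 57) = 79/147 = 0.53741.
Check on G: (177 − 100)/(243 − 100) = 0.5385 ✓

0.54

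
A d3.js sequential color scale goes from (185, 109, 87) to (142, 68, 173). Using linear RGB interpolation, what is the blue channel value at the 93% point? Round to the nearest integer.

B = 87 + 0.93 × (173 − 87) = 166.98 → 167

167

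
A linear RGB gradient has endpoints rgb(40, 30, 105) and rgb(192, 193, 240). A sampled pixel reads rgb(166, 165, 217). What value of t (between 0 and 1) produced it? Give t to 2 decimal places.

Invert the lerp on the G channel (largest span, 163): t = (165 − 30) / (193 − 30) = 135/163 = 0.82822.
Check on R: (166 − 40)/(192 − 40) = 0.8289 ✓

0.83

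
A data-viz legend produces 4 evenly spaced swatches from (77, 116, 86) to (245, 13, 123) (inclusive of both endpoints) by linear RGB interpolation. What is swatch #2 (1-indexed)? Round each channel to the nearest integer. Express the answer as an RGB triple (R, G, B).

With 4 swatches and endpoints inclusive, swatch 2 sits at t = (2 − 1)/(4 − 1) = 1/3 ≈ 0.3333.
R = 77 + 0.3333 × (245 − 77) = 132.994 → 133
G = 116 + 0.3333 × (13 − 116) = 81.67 → 82
B = 86 + 0.3333 × (123 − 86) = 98.332 → 98

(133, 82, 98)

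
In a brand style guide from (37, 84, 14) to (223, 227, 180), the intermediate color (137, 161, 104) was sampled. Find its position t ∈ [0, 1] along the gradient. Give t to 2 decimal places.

0.54

Invert the lerp on the R channel (largest span, 186): t = (137 − 37) / (223 − 37) = 100/186 = 0.53763.
Check on G: (161 − 84)/(227 − 84) = 0.5385 ✓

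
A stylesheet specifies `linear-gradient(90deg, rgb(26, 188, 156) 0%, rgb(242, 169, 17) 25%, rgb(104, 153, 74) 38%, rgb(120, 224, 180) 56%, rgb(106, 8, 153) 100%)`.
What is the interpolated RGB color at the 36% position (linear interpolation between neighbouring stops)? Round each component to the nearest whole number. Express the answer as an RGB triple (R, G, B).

(125, 155, 65)

36% lies between the 25% and 38% stops, so the local fraction is t = (36 − 25)/(38 − 25) = 11/13 ≈ 0.8462.
R = 242 + 0.8462 × (104 − 242) = 125.224 → 125
G = 169 + 0.8462 × (153 − 169) = 155.461 → 155
B = 17 + 0.8462 × (74 − 17) = 65.233 → 65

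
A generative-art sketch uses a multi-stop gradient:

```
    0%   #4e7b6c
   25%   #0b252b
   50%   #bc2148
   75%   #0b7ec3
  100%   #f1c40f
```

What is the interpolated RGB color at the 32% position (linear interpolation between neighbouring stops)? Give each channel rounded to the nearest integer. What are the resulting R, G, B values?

32% lies between the 25% and 50% stops, so the local fraction is t = (32 − 25)/(50 − 25) = 7/25 ≈ 0.28.
#0b252b → (11, 37, 43); #bc2148 → (188, 33, 72).
R = 11 + 0.28 × (188 − 11) = 60.56 → 61
G = 37 + 0.28 × (33 − 37) = 35.88 → 36
B = 43 + 0.28 × (72 − 43) = 51.12 → 51

(61, 36, 51)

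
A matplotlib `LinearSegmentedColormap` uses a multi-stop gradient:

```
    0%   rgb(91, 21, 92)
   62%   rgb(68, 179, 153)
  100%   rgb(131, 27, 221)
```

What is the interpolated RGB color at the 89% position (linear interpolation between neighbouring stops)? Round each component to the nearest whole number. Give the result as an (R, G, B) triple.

89% lies between the 62% and 100% stops, so the local fraction is t = (89 − 62)/(100 − 62) = 27/38 ≈ 0.7105.
R = 68 + 0.7105 × (131 − 68) = 112.761 → 113
G = 179 + 0.7105 × (27 − 179) = 71.004 → 71
B = 153 + 0.7105 × (221 − 153) = 201.314 → 201

(113, 71, 201)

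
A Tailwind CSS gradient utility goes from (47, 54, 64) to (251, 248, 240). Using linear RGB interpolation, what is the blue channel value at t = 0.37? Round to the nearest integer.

129

B = 64 + 0.37 × (240 − 64) = 129.12 → 129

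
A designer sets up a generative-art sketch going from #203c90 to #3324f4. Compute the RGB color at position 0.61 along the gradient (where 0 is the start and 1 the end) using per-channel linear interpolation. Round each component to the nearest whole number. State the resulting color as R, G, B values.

#203c90 → (32, 60, 144); #3324f4 → (51, 36, 244).
R = 32 + 0.61 × (51 − 32) = 32 + 0.61 × 19 = 43.59 → 44
G = 60 + 0.61 × (36 − 60) = 60 + 0.61 × -24 = 45.36 → 45
B = 144 + 0.61 × (244 − 144) = 144 + 0.61 × 100 = 205 → 205

(44, 45, 205)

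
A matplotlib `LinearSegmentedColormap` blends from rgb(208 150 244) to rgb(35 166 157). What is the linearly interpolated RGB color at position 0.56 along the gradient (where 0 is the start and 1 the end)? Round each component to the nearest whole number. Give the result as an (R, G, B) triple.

(111, 159, 195)

R = 208 + 0.56 × (35 − 208) = 208 + 0.56 × -173 = 111.12 → 111
G = 150 + 0.56 × (166 − 150) = 150 + 0.56 × 16 = 158.96 → 159
B = 244 + 0.56 × (157 − 244) = 244 + 0.56 × -87 = 195.28 → 195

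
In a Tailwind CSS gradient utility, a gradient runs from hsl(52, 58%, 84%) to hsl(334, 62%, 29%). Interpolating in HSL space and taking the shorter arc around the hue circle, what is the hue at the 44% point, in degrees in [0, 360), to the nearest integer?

18

Hue: 334 − 52 = 282°, but |282| > 180 so the shorter arc goes the other way: Δh = 282 − 360 = -78°.
H = 52 + 0.44 × (-78) = 17.68 → 18°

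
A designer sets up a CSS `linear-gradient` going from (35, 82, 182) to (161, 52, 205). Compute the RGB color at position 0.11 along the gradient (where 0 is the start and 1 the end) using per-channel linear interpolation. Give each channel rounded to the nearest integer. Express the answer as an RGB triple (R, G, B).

R = 35 + 0.11 × (161 − 35) = 35 + 0.11 × 126 = 48.86 → 49
G = 82 + 0.11 × (52 − 82) = 82 + 0.11 × -30 = 78.7 → 79
B = 182 + 0.11 × (205 − 182) = 182 + 0.11 × 23 = 184.53 → 185

(49, 79, 185)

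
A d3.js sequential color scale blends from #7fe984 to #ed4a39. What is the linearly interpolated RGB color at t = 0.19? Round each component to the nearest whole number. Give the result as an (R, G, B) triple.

(148, 203, 118)

#7fe984 → (127, 233, 132); #ed4a39 → (237, 74, 57).
R = 127 + 0.19 × (237 − 127) = 127 + 0.19 × 110 = 147.9 → 148
G = 233 + 0.19 × (74 − 233) = 233 + 0.19 × -159 = 202.79 → 203
B = 132 + 0.19 × (57 − 132) = 132 + 0.19 × -75 = 117.75 → 118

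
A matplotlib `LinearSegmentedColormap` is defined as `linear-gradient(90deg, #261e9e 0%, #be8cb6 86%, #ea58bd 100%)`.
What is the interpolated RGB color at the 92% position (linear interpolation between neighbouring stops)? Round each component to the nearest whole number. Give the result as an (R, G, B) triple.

(209, 118, 185)

92% lies between the 86% and 100% stops, so the local fraction is t = (92 − 86)/(100 − 86) = 6/14 ≈ 0.4286.
#be8cb6 → (190, 140, 182); #ea58bd → (234, 88, 189).
R = 190 + 0.4286 × (234 − 190) = 208.858 → 209
G = 140 + 0.4286 × (88 − 140) = 117.713 → 118
B = 182 + 0.4286 × (189 − 182) = 185 → 185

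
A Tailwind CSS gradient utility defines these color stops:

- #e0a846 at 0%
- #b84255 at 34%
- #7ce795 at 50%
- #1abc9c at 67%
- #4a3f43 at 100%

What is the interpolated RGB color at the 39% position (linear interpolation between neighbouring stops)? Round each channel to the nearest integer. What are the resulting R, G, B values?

39% lies between the 34% and 50% stops, so the local fraction is t = (39 − 34)/(50 − 34) = 5/16 ≈ 0.3125.
#b84255 → (184, 66, 85); #7ce795 → (124, 231, 149).
R = 184 + 0.3125 × (124 − 184) = 165.25 → 165
G = 66 + 0.3125 × (231 − 66) = 117.562 → 118
B = 85 + 0.3125 × (149 − 85) = 105 → 105

(165, 118, 105)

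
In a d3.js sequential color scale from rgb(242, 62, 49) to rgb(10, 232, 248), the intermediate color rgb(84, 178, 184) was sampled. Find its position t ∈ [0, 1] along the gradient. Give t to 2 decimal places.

0.68

Invert the lerp on the R channel (largest span, 232): t = (84 − 242) / (10 − 242) = -158/-232 = 0.68103.
Check on G: (178 − 62)/(232 − 62) = 0.6824 ✓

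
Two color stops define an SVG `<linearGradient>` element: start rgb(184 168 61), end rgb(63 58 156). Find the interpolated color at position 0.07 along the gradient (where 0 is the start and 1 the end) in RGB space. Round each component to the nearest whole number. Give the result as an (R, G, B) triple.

(176, 160, 68)

R = 184 + 0.07 × (63 − 184) = 184 + 0.07 × -121 = 175.53 → 176
G = 168 + 0.07 × (58 − 168) = 168 + 0.07 × -110 = 160.3 → 160
B = 61 + 0.07 × (156 − 61) = 61 + 0.07 × 95 = 67.65 → 68
So the blended color is (176, 160, 68), about #b0a044.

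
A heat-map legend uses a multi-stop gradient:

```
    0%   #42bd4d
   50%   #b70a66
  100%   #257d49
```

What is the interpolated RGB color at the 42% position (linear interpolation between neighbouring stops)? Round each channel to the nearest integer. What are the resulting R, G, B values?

(164, 39, 98)

42% lies between the 0% and 50% stops, so the local fraction is t = (42 − 0)/(50 − 0) = 42/50 ≈ 0.84.
#42bd4d → (66, 189, 77); #b70a66 → (183, 10, 102).
R = 66 + 0.84 × (183 − 66) = 164.28 → 164
G = 189 + 0.84 × (10 − 189) = 38.64 → 39
B = 77 + 0.84 × (102 − 77) = 98 → 98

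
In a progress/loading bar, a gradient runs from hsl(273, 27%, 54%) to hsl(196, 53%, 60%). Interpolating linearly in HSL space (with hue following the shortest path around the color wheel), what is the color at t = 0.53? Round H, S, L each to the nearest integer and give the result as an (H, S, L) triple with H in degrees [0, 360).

(232, 41, 57)

Hue arc: Δh = 196 − 273 = -77° (|Δh| ≤ 180, already the shorter path).
H = 273 + 0.53 × (-77) = 232.19 → 232°
S = 27 + 0.53 × (53 − 27) = 40.78 → 41%
L = 54 + 0.53 × (60 − 54) = 57.18 → 57%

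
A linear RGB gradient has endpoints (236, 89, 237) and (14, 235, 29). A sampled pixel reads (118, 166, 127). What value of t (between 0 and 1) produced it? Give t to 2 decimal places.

Invert the lerp on the R channel (largest span, 222): t = (118 − 236) / (14 − 236) = -118/-222 = 0.53153.
Check on G: (166 − 89)/(235 − 89) = 0.5274 ✓

0.53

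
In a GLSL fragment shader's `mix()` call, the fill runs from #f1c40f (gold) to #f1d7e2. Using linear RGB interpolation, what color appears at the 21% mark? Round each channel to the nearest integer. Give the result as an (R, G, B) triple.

#f1c40f → (241, 196, 15); #f1d7e2 → (241, 215, 226).
21% corresponds to t = 0.21.
R = 241 + 0.21 × (241 − 241) = 241 + 0.21 × 0 = 241 → 241
G = 196 + 0.21 × (215 − 196) = 196 + 0.21 × 19 = 199.99 → 200
B = 15 + 0.21 × (226 − 15) = 15 + 0.21 × 211 = 59.31 → 59

(241, 200, 59)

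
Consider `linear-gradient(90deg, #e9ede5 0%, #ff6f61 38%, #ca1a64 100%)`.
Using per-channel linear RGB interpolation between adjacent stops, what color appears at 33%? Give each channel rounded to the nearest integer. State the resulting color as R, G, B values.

(252, 128, 114)

33% lies between the 0% and 38% stops, so the local fraction is t = (33 − 0)/(38 − 0) = 33/38 ≈ 0.8684.
#e9ede5 → (233, 237, 229); #ff6f61 → (255, 111, 97).
R = 233 + 0.8684 × (255 − 233) = 252.105 → 252
G = 237 + 0.8684 × (111 − 237) = 127.582 → 128
B = 229 + 0.8684 × (97 − 229) = 114.371 → 114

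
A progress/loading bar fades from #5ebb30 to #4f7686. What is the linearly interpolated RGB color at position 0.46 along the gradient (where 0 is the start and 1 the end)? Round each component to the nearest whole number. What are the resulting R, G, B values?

(87, 155, 88)

#5ebb30 → (94, 187, 48); #4f7686 → (79, 118, 134).
R = 94 + 0.46 × (79 − 94) = 94 + 0.46 × -15 = 87.1 → 87
G = 187 + 0.46 × (118 − 187) = 187 + 0.46 × -69 = 155.26 → 155
B = 48 + 0.46 × (134 − 48) = 48 + 0.46 × 86 = 87.56 → 88
So the blended color is (87, 155, 88), about #579b58.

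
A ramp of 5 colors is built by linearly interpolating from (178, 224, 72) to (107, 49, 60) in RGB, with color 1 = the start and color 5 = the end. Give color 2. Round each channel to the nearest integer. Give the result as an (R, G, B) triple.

(160, 180, 69)

With 5 swatches and endpoints inclusive, swatch 2 sits at t = (2 − 1)/(5 − 1) = 1/4 ≈ 0.25.
R = 178 + 0.25 × (107 − 178) = 160.25 → 160
G = 224 + 0.25 × (49 − 224) = 180.25 → 180
B = 72 + 0.25 × (60 − 72) = 69 → 69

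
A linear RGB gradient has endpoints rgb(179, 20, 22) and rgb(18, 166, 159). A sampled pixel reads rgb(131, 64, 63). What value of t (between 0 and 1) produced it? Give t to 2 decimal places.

0.30

Invert the lerp on the R channel (largest span, 161): t = (131 − 179) / (18 − 179) = -48/-161 = 0.29814.
Check on G: (64 − 20)/(166 − 20) = 0.3014 ✓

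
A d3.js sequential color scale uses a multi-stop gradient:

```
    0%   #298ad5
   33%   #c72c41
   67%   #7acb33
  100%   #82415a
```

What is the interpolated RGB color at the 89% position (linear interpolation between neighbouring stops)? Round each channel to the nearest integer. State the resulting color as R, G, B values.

89% lies between the 67% and 100% stops, so the local fraction is t = (89 − 67)/(100 − 67) = 22/33 ≈ 0.6667.
#7acb33 → (122, 203, 51); #82415a → (130, 65, 90).
R = 122 + 0.6667 × (130 − 122) = 127.334 → 127
G = 203 + 0.6667 × (65 − 203) = 110.995 → 111
B = 51 + 0.6667 × (90 − 51) = 77.001 → 77

(127, 111, 77)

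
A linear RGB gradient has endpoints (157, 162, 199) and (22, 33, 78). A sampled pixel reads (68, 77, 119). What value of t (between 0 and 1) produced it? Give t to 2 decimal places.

Invert the lerp on the R channel (largest span, 135): t = (68 − 157) / (22 − 157) = -89/-135 = 0.65926.
Check on G: (77 − 162)/(33 − 162) = 0.6589 ✓

0.66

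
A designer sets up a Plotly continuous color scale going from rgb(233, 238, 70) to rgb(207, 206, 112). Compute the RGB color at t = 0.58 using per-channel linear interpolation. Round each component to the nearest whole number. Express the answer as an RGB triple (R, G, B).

(218, 219, 94)

R = 233 + 0.58 × (207 − 233) = 233 + 0.58 × -26 = 217.92 → 218
G = 238 + 0.58 × (206 − 238) = 238 + 0.58 × -32 = 219.44 → 219
B = 70 + 0.58 × (112 − 70) = 70 + 0.58 × 42 = 94.36 → 94
So the blended color is (218, 219, 94), about #dadb5e.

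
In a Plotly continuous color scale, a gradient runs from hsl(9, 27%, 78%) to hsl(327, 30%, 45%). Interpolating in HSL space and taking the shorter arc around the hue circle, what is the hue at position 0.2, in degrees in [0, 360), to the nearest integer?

1

Hue: 327 − 9 = 318°, but |318| > 180 so the shorter arc goes the other way: Δh = 318 − 360 = -42°.
H = 9 + 0.2 × (-42) = 0.6 → 1°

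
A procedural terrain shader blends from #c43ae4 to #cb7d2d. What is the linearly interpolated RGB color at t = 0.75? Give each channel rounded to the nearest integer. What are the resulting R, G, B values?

#c43ae4 → (196, 58, 228); #cb7d2d → (203, 125, 45).
R = 196 + 0.75 × (203 − 196) = 196 + 0.75 × 7 = 201.25 → 201
G = 58 + 0.75 × (125 − 58) = 58 + 0.75 × 67 = 108.25 → 108
B = 228 + 0.75 × (45 − 228) = 228 + 0.75 × -183 = 90.75 → 91

(201, 108, 91)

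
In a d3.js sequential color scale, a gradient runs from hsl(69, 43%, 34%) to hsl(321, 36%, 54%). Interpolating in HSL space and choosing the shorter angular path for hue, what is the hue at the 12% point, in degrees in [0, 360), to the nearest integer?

Hue: 321 − 69 = 252°, but |252| > 180 so the shorter arc goes the other way: Δh = 252 − 360 = -108°.
H = 69 + 0.12 × (-108) = 56.04 → 56°

56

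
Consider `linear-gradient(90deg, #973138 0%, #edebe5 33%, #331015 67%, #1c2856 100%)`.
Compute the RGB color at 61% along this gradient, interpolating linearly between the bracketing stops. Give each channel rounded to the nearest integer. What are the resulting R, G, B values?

61% lies between the 33% and 67% stops, so the local fraction is t = (61 − 33)/(67 − 33) = 28/34 ≈ 0.8235.
#edebe5 → (237, 235, 229); #331015 → (51, 16, 21).
R = 237 + 0.8235 × (51 − 237) = 83.829 → 84
G = 235 + 0.8235 × (16 − 235) = 54.654 → 55
B = 229 + 0.8235 × (21 − 229) = 57.712 → 58

(84, 55, 58)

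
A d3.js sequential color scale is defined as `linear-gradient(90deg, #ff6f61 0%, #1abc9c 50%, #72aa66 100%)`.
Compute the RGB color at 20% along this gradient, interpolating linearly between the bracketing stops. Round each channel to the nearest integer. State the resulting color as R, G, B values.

(163, 142, 121)

20% lies between the 0% and 50% stops, so the local fraction is t = (20 − 0)/(50 − 0) = 20/50 ≈ 0.4.
#ff6f61 → (255, 111, 97); #1abc9c → (26, 188, 156).
R = 255 + 0.4 × (26 − 255) = 163.4 → 163
G = 111 + 0.4 × (188 − 111) = 141.8 → 142
B = 97 + 0.4 × (156 − 97) = 120.6 → 121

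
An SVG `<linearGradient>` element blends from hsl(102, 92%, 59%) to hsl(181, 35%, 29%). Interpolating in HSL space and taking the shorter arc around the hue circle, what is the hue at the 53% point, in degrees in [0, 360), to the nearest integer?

144

Hue arc: Δh = 181 − 102 = 79° (|Δh| ≤ 180, already the shorter path).
H = 102 + 0.53 × (79) = 143.87 → 144°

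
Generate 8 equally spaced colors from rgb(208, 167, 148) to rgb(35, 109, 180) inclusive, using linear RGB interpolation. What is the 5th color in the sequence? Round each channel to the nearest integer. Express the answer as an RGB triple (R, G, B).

With 8 swatches and endpoints inclusive, swatch 5 sits at t = (5 − 1)/(8 − 1) = 4/7 ≈ 0.5714.
R = 208 + 0.5714 × (35 − 208) = 109.148 → 109
G = 167 + 0.5714 × (109 − 167) = 133.859 → 134
B = 148 + 0.5714 × (180 − 148) = 166.285 → 166

(109, 134, 166)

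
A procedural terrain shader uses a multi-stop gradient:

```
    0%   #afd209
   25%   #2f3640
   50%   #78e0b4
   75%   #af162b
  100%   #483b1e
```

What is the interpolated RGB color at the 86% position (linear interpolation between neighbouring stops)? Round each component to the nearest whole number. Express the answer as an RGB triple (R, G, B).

86% lies between the 75% and 100% stops, so the local fraction is t = (86 − 75)/(100 − 75) = 11/25 ≈ 0.44.
#af162b → (175, 22, 43); #483b1e → (72, 59, 30).
R = 175 + 0.44 × (72 − 175) = 129.68 → 130
G = 22 + 0.44 × (59 − 22) = 38.28 → 38
B = 43 + 0.44 × (30 − 43) = 37.28 → 37

(130, 38, 37)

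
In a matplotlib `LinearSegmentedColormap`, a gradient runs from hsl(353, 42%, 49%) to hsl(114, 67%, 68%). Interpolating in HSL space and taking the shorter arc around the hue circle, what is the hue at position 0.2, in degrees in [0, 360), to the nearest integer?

Hue: 114 − 353 = -239°, but |-239| > 180 so the shorter arc goes the other way: Δh = -239 + 360 = 121°.
H = 353 + 0.2 × (121) = 377.2 → 377 → 377 mod 360 = 17°

17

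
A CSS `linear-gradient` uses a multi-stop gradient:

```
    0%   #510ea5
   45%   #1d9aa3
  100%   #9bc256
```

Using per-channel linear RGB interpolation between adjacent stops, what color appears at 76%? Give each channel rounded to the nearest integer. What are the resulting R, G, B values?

76% lies between the 45% and 100% stops, so the local fraction is t = (76 − 45)/(100 − 45) = 31/55 ≈ 0.5636.
#1d9aa3 → (29, 154, 163); #9bc256 → (155, 194, 86).
R = 29 + 0.5636 × (155 − 29) = 100.014 → 100
G = 154 + 0.5636 × (194 − 154) = 176.544 → 177
B = 163 + 0.5636 × (86 − 163) = 119.603 → 120

(100, 177, 120)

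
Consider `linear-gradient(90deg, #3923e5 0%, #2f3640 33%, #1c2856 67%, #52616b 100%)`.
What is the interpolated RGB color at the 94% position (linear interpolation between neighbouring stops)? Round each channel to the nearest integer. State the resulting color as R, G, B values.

(72, 87, 103)

94% lies between the 67% and 100% stops, so the local fraction is t = (94 − 67)/(100 − 67) = 27/33 ≈ 0.8182.
#1c2856 → (28, 40, 86); #52616b → (82, 97, 107).
R = 28 + 0.8182 × (82 − 28) = 72.183 → 72
G = 40 + 0.8182 × (97 − 40) = 86.637 → 87
B = 86 + 0.8182 × (107 − 86) = 103.182 → 103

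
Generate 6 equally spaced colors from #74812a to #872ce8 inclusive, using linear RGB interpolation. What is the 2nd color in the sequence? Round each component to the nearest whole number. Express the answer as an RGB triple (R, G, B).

(120, 112, 80)

With 6 swatches and endpoints inclusive, swatch 2 sits at t = (2 − 1)/(6 − 1) = 1/5 ≈ 0.2.
#74812a → (116, 129, 42); #872ce8 → (135, 44, 232).
R = 116 + 0.2 × (135 − 116) = 119.8 → 120
G = 129 + 0.2 × (44 − 129) = 112 → 112
B = 42 + 0.2 × (232 − 42) = 80 → 80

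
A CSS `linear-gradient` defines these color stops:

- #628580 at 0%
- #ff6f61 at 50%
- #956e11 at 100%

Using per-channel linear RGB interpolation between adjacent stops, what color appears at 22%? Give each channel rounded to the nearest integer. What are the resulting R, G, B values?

22% lies between the 0% and 50% stops, so the local fraction is t = (22 − 0)/(50 − 0) = 22/50 ≈ 0.44.
#628580 → (98, 133, 128); #ff6f61 → (255, 111, 97).
R = 98 + 0.44 × (255 − 98) = 167.08 → 167
G = 133 + 0.44 × (111 − 133) = 123.32 → 123
B = 128 + 0.44 × (97 − 128) = 114.36 → 114

(167, 123, 114)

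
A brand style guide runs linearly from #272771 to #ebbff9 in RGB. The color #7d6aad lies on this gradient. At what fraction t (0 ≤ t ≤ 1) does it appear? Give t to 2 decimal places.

0.44

Invert the lerp on the R channel (largest span, 196): t = (125 − 39) / (235 − 39) = 86/196 = 0.43878.
Check on G: (106 − 39)/(191 − 39) = 0.4408 ✓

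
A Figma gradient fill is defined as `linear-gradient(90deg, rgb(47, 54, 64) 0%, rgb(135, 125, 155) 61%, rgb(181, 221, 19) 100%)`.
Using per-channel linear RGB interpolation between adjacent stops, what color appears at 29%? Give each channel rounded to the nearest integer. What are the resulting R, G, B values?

(89, 88, 107)

29% lies between the 0% and 61% stops, so the local fraction is t = (29 − 0)/(61 − 0) = 29/61 ≈ 0.4754.
R = 47 + 0.4754 × (135 − 47) = 88.835 → 89
G = 54 + 0.4754 × (125 − 54) = 87.753 → 88
B = 64 + 0.4754 × (155 − 64) = 107.261 → 107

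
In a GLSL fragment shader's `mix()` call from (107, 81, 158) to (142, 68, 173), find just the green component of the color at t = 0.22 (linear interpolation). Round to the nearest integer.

G = 81 + 0.22 × (68 − 81) = 78.14 → 78

78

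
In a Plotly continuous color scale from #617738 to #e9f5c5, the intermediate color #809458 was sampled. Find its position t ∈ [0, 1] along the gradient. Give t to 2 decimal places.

0.23

Invert the lerp on the B channel (largest span, 141): t = (88 − 56) / (197 − 56) = 32/141 = 0.22695.
Check on R: (128 − 97)/(233 − 97) = 0.2279 ✓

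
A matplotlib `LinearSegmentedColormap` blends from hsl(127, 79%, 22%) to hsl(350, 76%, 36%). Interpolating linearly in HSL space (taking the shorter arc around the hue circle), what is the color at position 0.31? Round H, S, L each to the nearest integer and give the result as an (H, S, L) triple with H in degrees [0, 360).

Hue: 350 − 127 = 223°, but |223| > 180 so the shorter arc goes the other way: Δh = 223 − 360 = -137°.
H = 127 + 0.31 × (-137) = 84.53 → 85°
S = 79 + 0.31 × (76 − 79) = 78.07 → 78%
L = 22 + 0.31 × (36 − 22) = 26.34 → 26%

(85, 78, 26)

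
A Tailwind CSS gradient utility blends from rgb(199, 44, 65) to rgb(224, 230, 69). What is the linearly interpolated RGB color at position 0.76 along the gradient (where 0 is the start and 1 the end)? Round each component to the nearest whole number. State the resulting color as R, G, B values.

(218, 185, 68)

R = 199 + 0.76 × (224 − 199) = 199 + 0.76 × 25 = 218 → 218
G = 44 + 0.76 × (230 − 44) = 44 + 0.76 × 186 = 185.36 → 185
B = 65 + 0.76 × (69 − 65) = 65 + 0.76 × 4 = 68.04 → 68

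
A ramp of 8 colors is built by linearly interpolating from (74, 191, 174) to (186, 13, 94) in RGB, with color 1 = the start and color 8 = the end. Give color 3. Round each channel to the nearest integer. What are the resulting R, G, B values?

With 8 swatches and endpoints inclusive, swatch 3 sits at t = (3 − 1)/(8 − 1) = 2/7 ≈ 0.2857.
R = 74 + 0.2857 × (186 − 74) = 105.998 → 106
G = 191 + 0.2857 × (13 − 191) = 140.145 → 140
B = 174 + 0.2857 × (94 − 174) = 151.144 → 151

(106, 140, 151)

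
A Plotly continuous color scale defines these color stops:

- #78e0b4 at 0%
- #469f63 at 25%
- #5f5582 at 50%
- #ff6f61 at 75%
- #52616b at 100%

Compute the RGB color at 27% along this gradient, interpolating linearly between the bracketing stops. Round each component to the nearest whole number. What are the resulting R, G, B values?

27% lies between the 25% and 50% stops, so the local fraction is t = (27 − 25)/(50 − 25) = 2/25 ≈ 0.08.
#469f63 → (70, 159, 99); #5f5582 → (95, 85, 130).
R = 70 + 0.08 × (95 − 70) = 72 → 72
G = 159 + 0.08 × (85 − 159) = 153.08 → 153
B = 99 + 0.08 × (130 − 99) = 101.48 → 101

(72, 153, 101)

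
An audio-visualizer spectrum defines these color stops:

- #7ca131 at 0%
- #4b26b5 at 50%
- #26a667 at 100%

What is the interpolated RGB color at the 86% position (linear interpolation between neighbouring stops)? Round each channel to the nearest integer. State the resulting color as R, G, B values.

(48, 130, 125)

86% lies between the 50% and 100% stops, so the local fraction is t = (86 − 50)/(100 − 50) = 36/50 ≈ 0.72.
#4b26b5 → (75, 38, 181); #26a667 → (38, 166, 103).
R = 75 + 0.72 × (38 − 75) = 48.36 → 48
G = 38 + 0.72 × (166 − 38) = 130.16 → 130
B = 181 + 0.72 × (103 − 181) = 124.84 → 125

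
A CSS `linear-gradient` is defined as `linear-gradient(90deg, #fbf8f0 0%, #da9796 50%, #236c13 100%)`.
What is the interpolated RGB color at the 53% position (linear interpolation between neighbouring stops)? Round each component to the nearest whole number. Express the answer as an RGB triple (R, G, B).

53% lies between the 50% and 100% stops, so the local fraction is t = (53 − 50)/(100 − 50) = 3/50 ≈ 0.06.
#da9796 → (218, 151, 150); #236c13 → (35, 108, 19).
R = 218 + 0.06 × (35 − 218) = 207.02 → 207
G = 151 + 0.06 × (108 − 151) = 148.42 → 148
B = 150 + 0.06 × (19 − 150) = 142.14 → 142

(207, 148, 142)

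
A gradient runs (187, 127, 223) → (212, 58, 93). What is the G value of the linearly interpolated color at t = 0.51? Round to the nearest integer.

92

G = 127 + 0.51 × (58 − 127) = 91.81 → 92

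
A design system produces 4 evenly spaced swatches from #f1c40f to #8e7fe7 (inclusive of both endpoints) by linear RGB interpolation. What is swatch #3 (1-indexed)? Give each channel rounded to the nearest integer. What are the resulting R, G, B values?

(175, 150, 159)

With 4 swatches and endpoints inclusive, swatch 3 sits at t = (3 − 1)/(4 − 1) = 2/3 ≈ 0.6667.
#f1c40f → (241, 196, 15); #8e7fe7 → (142, 127, 231).
R = 241 + 0.6667 × (142 − 241) = 174.997 → 175
G = 196 + 0.6667 × (127 − 196) = 149.998 → 150
B = 15 + 0.6667 × (231 − 15) = 159.007 → 159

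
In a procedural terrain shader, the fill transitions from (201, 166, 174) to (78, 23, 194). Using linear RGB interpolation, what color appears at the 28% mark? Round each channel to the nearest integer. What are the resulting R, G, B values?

(167, 126, 180)

28% corresponds to t = 0.28.
R = 201 + 0.28 × (78 − 201) = 201 + 0.28 × -123 = 166.56 → 167
G = 166 + 0.28 × (23 − 166) = 166 + 0.28 × -143 = 125.96 → 126
B = 174 + 0.28 × (194 − 174) = 174 + 0.28 × 20 = 179.6 → 180
So the blended color is (167, 126, 180), about #a77eb4.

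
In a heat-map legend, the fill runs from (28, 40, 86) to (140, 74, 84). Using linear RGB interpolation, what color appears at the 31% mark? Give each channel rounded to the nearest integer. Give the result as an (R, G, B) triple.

31% corresponds to t = 0.31.
R = 28 + 0.31 × (140 − 28) = 28 + 0.31 × 112 = 62.72 → 63
G = 40 + 0.31 × (74 − 40) = 40 + 0.31 × 34 = 50.54 → 51
B = 86 + 0.31 × (84 − 86) = 86 + 0.31 × -2 = 85.38 → 85

(63, 51, 85)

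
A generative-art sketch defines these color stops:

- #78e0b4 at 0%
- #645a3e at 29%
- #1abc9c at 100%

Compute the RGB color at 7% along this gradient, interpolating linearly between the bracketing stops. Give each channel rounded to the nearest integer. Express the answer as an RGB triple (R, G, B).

(115, 192, 152)

7% lies between the 0% and 29% stops, so the local fraction is t = (7 − 0)/(29 − 0) = 7/29 ≈ 0.2414.
#78e0b4 → (120, 224, 180); #645a3e → (100, 90, 62).
R = 120 + 0.2414 × (100 − 120) = 115.172 → 115
G = 224 + 0.2414 × (90 − 224) = 191.652 → 192
B = 180 + 0.2414 × (62 − 180) = 151.515 → 152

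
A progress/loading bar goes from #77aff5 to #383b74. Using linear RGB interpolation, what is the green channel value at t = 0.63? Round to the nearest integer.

102

G₁ = 175 (from #77aff5), G₂ = 59 (from #383b74).
G = 175 + 0.63 × (59 − 175) = 101.92 → 102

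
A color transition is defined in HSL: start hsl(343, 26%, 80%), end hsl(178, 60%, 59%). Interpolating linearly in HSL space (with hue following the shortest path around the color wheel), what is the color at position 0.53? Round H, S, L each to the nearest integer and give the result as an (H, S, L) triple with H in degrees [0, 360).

(256, 44, 69)

Hue arc: Δh = 178 − 343 = -165° (|Δh| ≤ 180, already the shorter path).
H = 343 + 0.53 × (-165) = 255.55 → 256°
S = 26 + 0.53 × (60 − 26) = 44.02 → 44%
L = 80 + 0.53 × (59 − 80) = 68.87 → 69%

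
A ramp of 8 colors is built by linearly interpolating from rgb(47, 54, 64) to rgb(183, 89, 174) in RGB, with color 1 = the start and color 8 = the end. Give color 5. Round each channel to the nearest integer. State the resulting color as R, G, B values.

(125, 74, 127)

With 8 swatches and endpoints inclusive, swatch 5 sits at t = (5 − 1)/(8 − 1) = 4/7 ≈ 0.5714.
R = 47 + 0.5714 × (183 − 47) = 124.71 → 125
G = 54 + 0.5714 × (89 − 54) = 73.999 → 74
B = 64 + 0.5714 × (174 − 64) = 126.854 → 127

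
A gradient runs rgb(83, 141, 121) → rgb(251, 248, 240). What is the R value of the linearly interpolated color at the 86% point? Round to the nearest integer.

R = 83 + 0.86 × (251 − 83) = 227.48 → 227

227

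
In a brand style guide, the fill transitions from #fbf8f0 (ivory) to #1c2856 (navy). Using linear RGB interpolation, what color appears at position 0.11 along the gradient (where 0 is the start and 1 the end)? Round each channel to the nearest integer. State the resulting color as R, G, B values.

#fbf8f0 → (251, 248, 240); #1c2856 → (28, 40, 86).
R = 251 + 0.11 × (28 − 251) = 251 + 0.11 × -223 = 226.47 → 226
G = 248 + 0.11 × (40 − 248) = 248 + 0.11 × -208 = 225.12 → 225
B = 240 + 0.11 × (86 − 240) = 240 + 0.11 × -154 = 223.06 → 223

(226, 225, 223)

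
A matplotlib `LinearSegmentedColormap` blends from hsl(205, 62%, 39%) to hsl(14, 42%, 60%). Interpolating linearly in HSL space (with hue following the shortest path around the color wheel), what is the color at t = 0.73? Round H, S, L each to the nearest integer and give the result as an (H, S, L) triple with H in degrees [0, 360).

Hue: 14 − 205 = -191°, but |-191| > 180 so the shorter arc goes the other way: Δh = -191 + 360 = 169°.
H = 205 + 0.73 × (169) = 328.37 → 328°
S = 62 + 0.73 × (42 − 62) = 47.4 → 47%
L = 39 + 0.73 × (60 − 39) = 54.33 → 54%

(328, 47, 54)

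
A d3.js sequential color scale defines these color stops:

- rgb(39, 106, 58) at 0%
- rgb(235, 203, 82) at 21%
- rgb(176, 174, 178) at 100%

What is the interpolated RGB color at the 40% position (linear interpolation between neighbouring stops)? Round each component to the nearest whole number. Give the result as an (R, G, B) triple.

40% lies between the 21% and 100% stops, so the local fraction is t = (40 − 21)/(100 − 21) = 19/79 ≈ 0.2405.
R = 235 + 0.2405 × (176 − 235) = 220.81 → 221
G = 203 + 0.2405 × (174 − 203) = 196.025 → 196
B = 82 + 0.2405 × (178 − 82) = 105.088 → 105

(221, 196, 105)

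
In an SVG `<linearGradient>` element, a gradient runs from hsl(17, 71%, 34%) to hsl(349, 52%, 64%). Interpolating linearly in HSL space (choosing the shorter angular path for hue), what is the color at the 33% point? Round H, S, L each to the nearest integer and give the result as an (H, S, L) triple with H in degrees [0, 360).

Hue: 349 − 17 = 332°, but |332| > 180 so the shorter arc goes the other way: Δh = 332 − 360 = -28°.
H = 17 + 0.33 × (-28) = 7.76 → 8°
S = 71 + 0.33 × (52 − 71) = 64.73 → 65%
L = 34 + 0.33 × (64 − 34) = 43.9 → 44%

(8, 65, 44)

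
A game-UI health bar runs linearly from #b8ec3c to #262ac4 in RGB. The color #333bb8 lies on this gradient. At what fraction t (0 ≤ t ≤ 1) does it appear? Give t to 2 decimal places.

Invert the lerp on the G channel (largest span, 194): t = (59 − 236) / (42 − 236) = -177/-194 = 0.91237.
Check on R: (51 − 184)/(38 − 184) = 0.911 ✓

0.91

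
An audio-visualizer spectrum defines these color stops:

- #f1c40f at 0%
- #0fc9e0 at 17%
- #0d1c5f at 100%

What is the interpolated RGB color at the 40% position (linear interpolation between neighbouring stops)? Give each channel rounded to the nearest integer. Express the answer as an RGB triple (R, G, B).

40% lies between the 17% and 100% stops, so the local fraction is t = (40 − 17)/(100 − 17) = 23/83 ≈ 0.2771.
#0fc9e0 → (15, 201, 224); #0d1c5f → (13, 28, 95).
R = 15 + 0.2771 × (13 − 15) = 14.446 → 14
G = 201 + 0.2771 × (28 − 201) = 153.062 → 153
B = 224 + 0.2771 × (95 − 224) = 188.254 → 188

(14, 153, 188)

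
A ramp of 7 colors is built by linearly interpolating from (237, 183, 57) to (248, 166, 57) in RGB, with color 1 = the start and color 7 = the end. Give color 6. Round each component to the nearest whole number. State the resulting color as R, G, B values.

With 7 swatches and endpoints inclusive, swatch 6 sits at t = (6 − 1)/(7 − 1) = 5/6 ≈ 0.8333.
R = 237 + 0.8333 × (248 − 237) = 246.166 → 246
G = 183 + 0.8333 × (166 − 183) = 168.834 → 169
B = 57 + 0.8333 × (57 − 57) = 57 → 57

(246, 169, 57)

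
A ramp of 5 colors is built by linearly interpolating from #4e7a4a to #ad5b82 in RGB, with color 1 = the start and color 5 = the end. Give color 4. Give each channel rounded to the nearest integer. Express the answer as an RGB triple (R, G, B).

With 5 swatches and endpoints inclusive, swatch 4 sits at t = (4 − 1)/(5 − 1) = 3/4 ≈ 0.75.
#4e7a4a → (78, 122, 74); #ad5b82 → (173, 91, 130).
R = 78 + 0.75 × (173 − 78) = 149.25 → 149
G = 122 + 0.75 × (91 − 122) = 98.75 → 99
B = 74 + 0.75 × (130 − 74) = 116 → 116

(149, 99, 116)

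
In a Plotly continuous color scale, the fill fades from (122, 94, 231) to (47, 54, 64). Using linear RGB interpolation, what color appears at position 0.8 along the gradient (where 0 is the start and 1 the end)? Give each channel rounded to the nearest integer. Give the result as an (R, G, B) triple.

R = 122 + 0.8 × (47 − 122) = 122 + 0.8 × -75 = 62 → 62
G = 94 + 0.8 × (54 − 94) = 94 + 0.8 × -40 = 62 → 62
B = 231 + 0.8 × (64 − 231) = 231 + 0.8 × -167 = 97.4 → 97
So the blended color is (62, 62, 97), about #3e3e61.

(62, 62, 97)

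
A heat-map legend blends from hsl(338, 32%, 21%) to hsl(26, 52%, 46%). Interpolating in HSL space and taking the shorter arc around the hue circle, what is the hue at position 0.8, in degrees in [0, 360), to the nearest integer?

Hue: 26 − 338 = -312°, but |-312| > 180 so the shorter arc goes the other way: Δh = -312 + 360 = 48°.
H = 338 + 0.8 × (48) = 376.4 → 376 → 376 mod 360 = 16°

16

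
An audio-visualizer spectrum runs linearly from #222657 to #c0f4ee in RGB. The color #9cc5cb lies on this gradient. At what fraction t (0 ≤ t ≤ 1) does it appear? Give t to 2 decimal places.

Invert the lerp on the G channel (largest span, 206): t = (197 − 38) / (244 − 38) = 159/206 = 0.77184.
Check on R: (156 − 34)/(192 − 34) = 0.7722 ✓

0.77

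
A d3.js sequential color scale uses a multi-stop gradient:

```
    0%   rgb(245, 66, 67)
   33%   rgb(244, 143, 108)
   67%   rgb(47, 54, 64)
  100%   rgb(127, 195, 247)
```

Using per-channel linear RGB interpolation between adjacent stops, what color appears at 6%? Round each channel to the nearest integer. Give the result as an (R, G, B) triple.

6% lies between the 0% and 33% stops, so the local fraction is t = (6 − 0)/(33 − 0) = 6/33 ≈ 0.1818.
R = 245 + 0.1818 × (244 − 245) = 244.818 → 245
G = 66 + 0.1818 × (143 − 66) = 79.999 → 80
B = 67 + 0.1818 × (108 − 67) = 74.454 → 74

(245, 80, 74)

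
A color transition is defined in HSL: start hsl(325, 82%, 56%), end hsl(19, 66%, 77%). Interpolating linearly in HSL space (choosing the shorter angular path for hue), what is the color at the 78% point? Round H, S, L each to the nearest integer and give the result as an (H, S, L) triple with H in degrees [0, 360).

(7, 70, 72)

Hue: 19 − 325 = -306°, but |-306| > 180 so the shorter arc goes the other way: Δh = -306 + 360 = 54°.
H = 325 + 0.78 × (54) = 367.12 → 367 → 367 mod 360 = 7°
S = 82 + 0.78 × (66 − 82) = 69.52 → 70%
L = 56 + 0.78 × (77 − 56) = 72.38 → 72%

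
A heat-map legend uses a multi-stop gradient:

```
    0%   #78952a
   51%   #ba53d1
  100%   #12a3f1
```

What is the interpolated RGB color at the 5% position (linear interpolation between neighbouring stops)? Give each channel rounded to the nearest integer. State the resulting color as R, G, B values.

(126, 143, 58)

5% lies between the 0% and 51% stops, so the local fraction is t = (5 − 0)/(51 − 0) = 5/51 ≈ 0.098.
#78952a → (120, 149, 42); #ba53d1 → (186, 83, 209).
R = 120 + 0.098 × (186 − 120) = 126.468 → 126
G = 149 + 0.098 × (83 − 149) = 142.532 → 143
B = 42 + 0.098 × (209 − 42) = 58.366 → 58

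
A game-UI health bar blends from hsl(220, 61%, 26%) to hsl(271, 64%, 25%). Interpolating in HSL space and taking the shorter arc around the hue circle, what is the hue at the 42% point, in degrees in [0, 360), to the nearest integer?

241

Hue arc: Δh = 271 − 220 = 51° (|Δh| ≤ 180, already the shorter path).
H = 220 + 0.42 × (51) = 241.42 → 241°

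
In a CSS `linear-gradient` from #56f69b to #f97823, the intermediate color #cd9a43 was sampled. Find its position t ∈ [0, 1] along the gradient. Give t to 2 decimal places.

Invert the lerp on the R channel (largest span, 163): t = (205 − 86) / (249 − 86) = 119/163 = 0.73006.
Check on G: (154 − 246)/(120 − 246) = 0.7302 ✓

0.73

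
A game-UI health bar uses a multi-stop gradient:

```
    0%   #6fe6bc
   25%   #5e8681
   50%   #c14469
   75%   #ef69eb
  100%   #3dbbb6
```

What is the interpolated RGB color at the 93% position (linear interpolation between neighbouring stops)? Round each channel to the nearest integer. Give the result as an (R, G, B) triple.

93% lies between the 75% and 100% stops, so the local fraction is t = (93 − 75)/(100 − 75) = 18/25 ≈ 0.72.
#ef69eb → (239, 105, 235); #3dbbb6 → (61, 187, 182).
R = 239 + 0.72 × (61 − 239) = 110.84 → 111
G = 105 + 0.72 × (187 − 105) = 164.04 → 164
B = 235 + 0.72 × (182 − 235) = 196.84 → 197

(111, 164, 197)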